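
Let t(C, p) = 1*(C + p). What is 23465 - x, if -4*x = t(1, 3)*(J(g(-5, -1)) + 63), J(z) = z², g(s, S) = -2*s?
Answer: 23628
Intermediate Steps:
t(C, p) = C + p
x = -163 (x = -(1 + 3)*((-2*(-5))² + 63)/4 = -(10² + 63) = -(100 + 63) = -163 ≈ -163.00)
23465 - x = 23465 - 1*(-163) = 23465 + 163 = 23628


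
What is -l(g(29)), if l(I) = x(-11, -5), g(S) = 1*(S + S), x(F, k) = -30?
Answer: 30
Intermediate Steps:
g(S) = 2*S (g(S) = 1*(2*S) = 2*S)
l(I) = -30
-l(g(29)) = -1*(-30) = 30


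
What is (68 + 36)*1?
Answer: 104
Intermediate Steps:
(68 + 36)*1 = 104*1 = 104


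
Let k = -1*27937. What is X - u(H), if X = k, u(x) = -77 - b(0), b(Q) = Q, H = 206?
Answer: -27860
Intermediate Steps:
k = -27937
u(x) = -77 (u(x) = -77 - 1*0 = -77 + 0 = -77)
X = -27937
X - u(H) = -27937 - 1*(-77) = -27937 + 77 = -27860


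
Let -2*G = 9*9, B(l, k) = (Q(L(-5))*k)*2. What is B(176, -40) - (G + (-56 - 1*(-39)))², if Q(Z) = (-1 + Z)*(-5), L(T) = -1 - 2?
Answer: -19625/4 ≈ -4906.3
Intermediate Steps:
L(T) = -3
Q(Z) = 5 - 5*Z
B(l, k) = 40*k (B(l, k) = ((5 - 5*(-3))*k)*2 = ((5 + 15)*k)*2 = (20*k)*2 = 40*k)
G = -81/2 (G = -9*9/2 = -½*81 = -81/2 ≈ -40.500)
B(176, -40) - (G + (-56 - 1*(-39)))² = 40*(-40) - (-81/2 + (-56 - 1*(-39)))² = -1600 - (-81/2 + (-56 + 39))² = -1600 - (-81/2 - 17)² = -1600 - (-115/2)² = -1600 - 1*13225/4 = -1600 - 13225/4 = -19625/4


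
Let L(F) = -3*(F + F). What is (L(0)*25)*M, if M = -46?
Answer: 0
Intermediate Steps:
L(F) = -6*F
(L(0)*25)*M = (-6*0*25)*(-46) = (0*25)*(-46) = 0*(-46) = 0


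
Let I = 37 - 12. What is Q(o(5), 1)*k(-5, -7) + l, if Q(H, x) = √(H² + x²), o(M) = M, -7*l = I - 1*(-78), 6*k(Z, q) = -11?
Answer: -103/7 - 11*√26/6 ≈ -24.063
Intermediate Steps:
I = 25
k(Z, q) = -11/6 (k(Z, q) = (⅙)*(-11) = -11/6)
l = -103/7 (l = -(25 - 1*(-78))/7 = -(25 + 78)/7 = -⅐*103 = -103/7 ≈ -14.714)
Q(o(5), 1)*k(-5, -7) + l = √(5² + 1²)*(-11/6) - 103/7 = √(25 + 1)*(-11/6) - 103/7 = √26*(-11/6) - 103/7 = -11*√26/6 - 103/7 = -103/7 - 11*√26/6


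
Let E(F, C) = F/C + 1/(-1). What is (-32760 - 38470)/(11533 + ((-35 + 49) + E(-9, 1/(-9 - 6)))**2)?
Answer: -71230/33437 ≈ -2.1303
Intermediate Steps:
E(F, C) = -1 + F/C (E(F, C) = F/C + 1*(-1) = F/C - 1 = -1 + F/C)
(-32760 - 38470)/(11533 + ((-35 + 49) + E(-9, 1/(-9 - 6)))**2) = (-32760 - 38470)/(11533 + ((-35 + 49) + (-9 - 1/(-9 - 6))/(1/(-9 - 6)))**2) = -71230/(11533 + (14 + (-9 - 1/(-15))/(1/(-15)))**2) = -71230/(11533 + (14 + (-9 - 1*(-1/15))/(-1/15))**2) = -71230/(11533 + (14 - 15*(-9 + 1/15))**2) = -71230/(11533 + (14 - 15*(-134/15))**2) = -71230/(11533 + (14 + 134)**2) = -71230/(11533 + 148**2) = -71230/(11533 + 21904) = -71230/33437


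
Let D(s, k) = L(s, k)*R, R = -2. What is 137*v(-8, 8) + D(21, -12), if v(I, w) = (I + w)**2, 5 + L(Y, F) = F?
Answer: 34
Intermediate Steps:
L(Y, F) = -5 + F
D(s, k) = 10 - 2*k (D(s, k) = (-5 + k)*(-2) = 10 - 2*k)
137*v(-8, 8) + D(21, -12) = 137*(-8 + 8)**2 + (10 - 2*(-12)) = 137*0**2 + (10 + 24) = 137*0 + 34 = 0 + 34 = 34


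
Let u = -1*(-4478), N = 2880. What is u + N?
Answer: 7358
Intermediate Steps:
u = 4478
u + N = 4478 + 2880 = 7358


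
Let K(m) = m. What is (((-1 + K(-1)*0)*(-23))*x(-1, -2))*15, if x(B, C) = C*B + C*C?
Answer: 2070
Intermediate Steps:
x(B, C) = C² + B*C (x(B, C) = B*C + C² = C² + B*C)
(((-1 + K(-1)*0)*(-23))*x(-1, -2))*15 = (((-1 - 1*0)*(-23))*(-2*(-1 - 2)))*15 = (((-1 + 0)*(-23))*(-2*(-3)))*15 = (-1*(-23)*6)*15 = (23*6)*15 = 138*15 = 2070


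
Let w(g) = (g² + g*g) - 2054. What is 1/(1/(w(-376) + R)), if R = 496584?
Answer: 777282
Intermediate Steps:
w(g) = -2054 + 2*g² (w(g) = (g² + g²) - 2054 = 2*g² - 2054 = -2054 + 2*g²)
1/(1/(w(-376) + R)) = 1/(1/((-2054 + 2*(-376)²) + 496584)) = 1/(1/((-2054 + 2*141376) + 496584)) = 1/(1/((-2054 + 282752) + 496584)) = 1/(1/(280698 + 496584)) = 1/(1/777282) = 777282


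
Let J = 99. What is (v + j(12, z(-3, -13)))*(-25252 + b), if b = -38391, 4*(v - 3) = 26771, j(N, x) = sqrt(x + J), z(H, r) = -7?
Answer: -1704550469/4 - 127286*sqrt(23) ≈ -4.2675e+8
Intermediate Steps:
j(N, x) = sqrt(99 + x) (j(N, x) = sqrt(x + 99) = sqrt(99 + x))
v = 26783/4 (v = 3 + (1/4)*26771 = 3 + 26771/4 = 26783/4 ≈ 6695.8)
(v + j(12, z(-3, -13)))*(-25252 + b) = (26783/4 + sqrt(99 - 7))*(-25252 - 38391) = (26783/4 + sqrt(92))*(-63643) = (26783/4 + 2*sqrt(23))*(-63643) = -1704550469/4 - 127286*sqrt(23)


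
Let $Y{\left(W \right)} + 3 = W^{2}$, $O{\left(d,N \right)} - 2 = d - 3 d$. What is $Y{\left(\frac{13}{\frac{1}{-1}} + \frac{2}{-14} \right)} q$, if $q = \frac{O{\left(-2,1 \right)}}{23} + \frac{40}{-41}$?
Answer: $- \frac{5605658}{46207} \approx -121.32$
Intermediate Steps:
$O{\left(d,N \right)} = 2 - 2 d$ ($O{\left(d,N \right)} = 2 + \left(d - 3 d\right) = 2 - 2 d$)
$q = - \frac{674}{943}$ ($q = \frac{2 - -4}{23} + \frac{40}{-41} = \left(2 + 4\right) \frac{1}{23} + 40 \left(- \frac{1}{41}\right) = 6 \cdot \frac{1}{23} - \frac{40}{41} = \frac{6}{23} - \frac{40}{41} = - \frac{674}{943} \approx -0.71474$)
$Y{\left(W \right)} = -3 + W^{2}$
$Y{\left(\frac{13}{\frac{1}{-1}} + \frac{2}{-14} \right)} q = \left(-3 + \left(\frac{13}{\frac{1}{-1}} + \frac{2}{-14}\right)^{2}\right) \left(- \frac{674}{943}\right) = \left(-3 + \left(\frac{13}{-1} + 2 \left(- \frac{1}{14}\right)\right)^{2}\right) \left(- \frac{674}{943}\right) = \left(-3 + \left(13 \left(-1\right) - \frac{1}{7}\right)^{2}\right) \left(- \frac{674}{943}\right) = \left(-3 + \left(-13 - \frac{1}{7}\right)^{2}\right) \left(- \frac{674}{943}\right) = \left(-3 + \left(- \frac{92}{7}\right)^{2}\right) \left(- \frac{674}{943}\right) = \left(-3 + \frac{8464}{49}\right) \left(- \frac{674}{943}\right) = \frac{8317}{49} \left(- \frac{674}{943}\right) = - \frac{5605658}{46207}$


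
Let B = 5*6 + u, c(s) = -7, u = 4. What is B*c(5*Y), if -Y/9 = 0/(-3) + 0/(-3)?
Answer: -238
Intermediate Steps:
Y = 0 (Y = -9*(0/(-3) + 0/(-3)) = -9*(0*(-⅓) + 0*(-⅓)) = -9*(0 + 0) = -9*0 = 0)
B = 34 (B = 5*6 + 4 = 30 + 4 = 34)
B*c(5*Y) = 34*(-7) = -238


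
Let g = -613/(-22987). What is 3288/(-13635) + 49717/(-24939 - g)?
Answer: -5822536719031/2605527630270 ≈ -2.2347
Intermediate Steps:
g = 613/22987 (g = -613*(-1/22987) = 613/22987 ≈ 0.026667)
3288/(-13635) + 49717/(-24939 - g) = 3288/(-13635) + 49717/(-24939 - 1*613/22987) = 3288*(-1/13635) + 49717/(-24939 - 613/22987) = -1096/4545 + 49717/(-573273406/22987) = -1096/4545 + 49717*(-22987/573273406) = -1096/4545 - 1142844679/573273406 = -5822536719031/2605527630270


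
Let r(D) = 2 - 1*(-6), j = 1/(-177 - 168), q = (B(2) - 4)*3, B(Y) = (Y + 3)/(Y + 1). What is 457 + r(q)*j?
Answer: 157657/345 ≈ 456.98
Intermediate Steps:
B(Y) = (3 + Y)/(1 + Y)
q = -7 (q = ((3 + 2)/(1 + 2) - 4)*3 = (5/3 - 4)*3 = -7/3*3 = -7)
j = -1/345 (j = 1/(-345) = -1/345 ≈ -0.0028986)
r(D) = 8 (r(D) = 2 + 6 = 8)
457 + r(q)*j = 457 + 8*(-1/345) = 457 - 8/345 = 157657/345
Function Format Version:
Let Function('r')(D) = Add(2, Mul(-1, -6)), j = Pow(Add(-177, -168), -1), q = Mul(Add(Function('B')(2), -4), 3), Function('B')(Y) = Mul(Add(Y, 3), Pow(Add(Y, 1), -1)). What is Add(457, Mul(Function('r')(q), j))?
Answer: Rational(157657, 345) ≈ 456.98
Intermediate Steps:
Function('B')(Y) = Mul(Pow(Add(1, Y), -1), Add(3, Y)) (Function('B')(Y) = Mul(Add(3, Y), Pow(Add(1, Y), -1)) = Mul(Pow(Add(1, Y), -1), Add(3, Y)))
q = -7 (q = Mul(Add(Mul(Pow(Add(1, 2), -1), Add(3, 2)), -4), 3) = Mul(Add(Mul(Pow(3, -1), 5), -4), 3) = Mul(Add(Mul(Rational(1, 3), 5), -4), 3) = Mul(Add(Rational(5, 3), -4), 3) = Mul(Rational(-7, 3), 3) = -7)
j = Rational(-1, 345) (j = Pow(-345, -1) = Rational(-1, 345) ≈ -0.0028986)
Function('r')(D) = 8 (Function('r')(D) = Add(2, 6) = 8)
Add(457, Mul(Function('r')(q), j)) = Add(457, Mul(8, Rational(-1, 345))) = Add(457, Rational(-8, 345)) = Rational(157657, 345)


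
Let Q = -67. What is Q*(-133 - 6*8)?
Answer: 12127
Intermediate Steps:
Q*(-133 - 6*8) = -67*(-133 - 6*8) = -67*(-133 - 48) = -67*(-181) = 12127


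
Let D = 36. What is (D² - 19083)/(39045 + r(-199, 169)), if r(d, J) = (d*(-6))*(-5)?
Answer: -121/225 ≈ -0.53778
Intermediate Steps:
r(d, J) = 30*d (r(d, J) = -6*d*(-5) = 30*d)
(D² - 19083)/(39045 + r(-199, 169)) = (36² - 19083)/(39045 + 30*(-199)) = (1296 - 19083)/(39045 - 5970) = -17787/33075 = -17787*1/33075 = -121/225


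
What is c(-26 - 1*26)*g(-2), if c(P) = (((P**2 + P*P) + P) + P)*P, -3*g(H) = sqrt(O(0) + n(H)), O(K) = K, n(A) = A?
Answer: 91936*I*sqrt(2) ≈ 1.3002e+5*I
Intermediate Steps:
g(H) = -sqrt(H)/3 (g(H) = -sqrt(0 + H)/3 = -sqrt(H)/3)
c(P) = P*(2*P + 2*P**2) (c(P) = (((P**2 + P**2) + P) + P)*P = ((2*P**2 + P) + P)*P = ((P + 2*P**2) + P)*P = (2*P + 2*P**2)*P = P*(2*P + 2*P**2))
c(-26 - 1*26)*g(-2) = (2*(-26 - 1*26)**2*(1 + (-26 - 1*26)))*(-I*sqrt(2)/3) = (2*(-26 - 26)**2*(1 + (-26 - 26)))*(-I*sqrt(2)/3) = (2*(-52)**2*(1 - 52))*(-I*sqrt(2)/3) = (2*2704*(-51))*(-I*sqrt(2)/3) = -(-91936)*I*sqrt(2) = 91936*I*sqrt(2)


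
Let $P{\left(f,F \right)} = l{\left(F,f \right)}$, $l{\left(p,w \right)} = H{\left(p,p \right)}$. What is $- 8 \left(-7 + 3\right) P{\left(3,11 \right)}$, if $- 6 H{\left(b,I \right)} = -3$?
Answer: $16$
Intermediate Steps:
$H{\left(b,I \right)} = \frac{1}{2}$ ($H{\left(b,I \right)} = \left(- \frac{1}{6}\right) \left(-3\right) = \frac{1}{2}$)
$l{\left(p,w \right)} = \frac{1}{2}$
$P{\left(f,F \right)} = \frac{1}{2}$
$- 8 \left(-7 + 3\right) P{\left(3,11 \right)} = - 8 \left(-7 + 3\right) \frac{1}{2} = \left(-8\right) \left(-4\right) \frac{1}{2} = 32 \cdot \frac{1}{2} = 16$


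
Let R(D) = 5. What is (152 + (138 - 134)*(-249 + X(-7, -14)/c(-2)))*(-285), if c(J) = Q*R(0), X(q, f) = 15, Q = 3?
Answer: 239400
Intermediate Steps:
c(J) = 15 (c(J) = 3*5 = 15)
(152 + (138 - 134)*(-249 + X(-7, -14)/c(-2)))*(-285) = (152 + (138 - 134)*(-249 + 15/15))*(-285) = (152 + 4*(-249 + 15*(1/15)))*(-285) = (152 + 4*(-249 + 1))*(-285) = (152 + 4*(-248))*(-285) = (152 - 992)*(-285) = -840*(-285) = 239400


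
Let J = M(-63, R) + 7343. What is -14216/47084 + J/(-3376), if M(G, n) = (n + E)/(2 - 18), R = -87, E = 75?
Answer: -393766341/158955584 ≈ -2.4772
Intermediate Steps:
M(G, n) = -75/16 - n/16 (M(G, n) = (n + 75)/(2 - 18) = (75 + n)/(-16) = (75 + n)*(-1/16) = -75/16 - n/16)
J = 29375/4 (J = (-75/16 - 1/16*(-87)) + 7343 = (-75/16 + 87/16) + 7343 = ¾ + 7343 = 29375/4 ≈ 7343.8)
-14216/47084 + J/(-3376) = -14216/47084 + (29375/4)/(-3376) = -14216*1/47084 + (29375/4)*(-1/3376) = -3554/11771 - 29375/13504 = -393766341/158955584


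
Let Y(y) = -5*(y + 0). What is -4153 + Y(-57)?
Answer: -3868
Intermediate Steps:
Y(y) = -5*y
-4153 + Y(-57) = -4153 - 5*(-57) = -4153 + 285 = -3868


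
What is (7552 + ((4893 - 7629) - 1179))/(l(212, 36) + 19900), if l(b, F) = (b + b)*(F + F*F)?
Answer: 3637/584668 ≈ 0.0062206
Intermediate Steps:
l(b, F) = 2*b*(F + F**2) (l(b, F) = (2*b)*(F + F**2) = 2*b*(F + F**2))
(7552 + ((4893 - 7629) - 1179))/(l(212, 36) + 19900) = (7552 + ((4893 - 7629) - 1179))/(2*36*212*(1 + 36) + 19900) = (7552 + (-2736 - 1179))/(2*36*212*37 + 19900) = (7552 - 3915)/(564768 + 19900) = 3637/584668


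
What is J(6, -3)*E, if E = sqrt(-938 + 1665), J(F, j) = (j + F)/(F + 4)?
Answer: 3*sqrt(727)/10 ≈ 8.0889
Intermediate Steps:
J(F, j) = (F + j)/(4 + F)
E = sqrt(727) ≈ 26.963
J(6, -3)*E = ((6 - 3)/(4 + 6))*sqrt(727) = (3/10)*sqrt(727) = ((1/10)*3)*sqrt(727) = 3*sqrt(727)/10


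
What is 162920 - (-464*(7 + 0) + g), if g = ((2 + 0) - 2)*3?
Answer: 166168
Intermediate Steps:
g = 0 (g = (2 - 2)*3 = 0*3 = 0)
162920 - (-464*(7 + 0) + g) = 162920 - (-464*(7 + 0) + 0) = 162920 - (-464*7 + 0) = 162920 - (-232*14 + 0) = 162920 - (-3248 + 0) = 162920 - 1*(-3248) = 162920 + 3248 = 166168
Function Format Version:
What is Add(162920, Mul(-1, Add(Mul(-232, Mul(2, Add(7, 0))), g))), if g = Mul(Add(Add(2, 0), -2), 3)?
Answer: 166168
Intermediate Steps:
g = 0 (g = Mul(Add(2, -2), 3) = Mul(0, 3) = 0)
Add(162920, Mul(-1, Add(Mul(-232, Mul(2, Add(7, 0))), g))) = Add(162920, Mul(-1, Add(Mul(-232, Mul(2, Add(7, 0))), 0))) = Add(162920, Mul(-1, Add(Mul(-232, Mul(2, 7)), 0))) = Add(162920, Mul(-1, Add(Mul(-232, 14), 0))) = Add(162920, Mul(-1, Add(-3248, 0))) = Add(162920, Mul(-1, -3248)) = Add(162920, 3248) = 166168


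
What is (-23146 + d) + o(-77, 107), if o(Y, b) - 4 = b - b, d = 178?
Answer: -22964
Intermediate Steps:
o(Y, b) = 4 (o(Y, b) = 4 + (b - b) = 4 + 0 = 4)
(-23146 + d) + o(-77, 107) = (-23146 + 178) + 4 = -22968 + 4 = -22964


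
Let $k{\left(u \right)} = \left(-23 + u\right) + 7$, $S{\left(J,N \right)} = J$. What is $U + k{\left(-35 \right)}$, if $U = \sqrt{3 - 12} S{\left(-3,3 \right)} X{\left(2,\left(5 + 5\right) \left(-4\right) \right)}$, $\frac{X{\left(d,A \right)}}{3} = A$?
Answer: $-51 + 1080 i \approx -51.0 + 1080.0 i$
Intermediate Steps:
$k{\left(u \right)} = -16 + u$
$X{\left(d,A \right)} = 3 A$
$U = 1080 i$ ($U = \sqrt{3 - 12} \left(-3\right) 3 \left(5 + 5\right) \left(-4\right) = \sqrt{-9} \left(-3\right) 3 \cdot 10 \left(-4\right) = 3 i \left(-3\right) 3 \left(-40\right) = - 9 i \left(-120\right) = 1080 i \approx 1080.0 i$)
$U + k{\left(-35 \right)} = 1080 i - 51 = -51 + 1080 i$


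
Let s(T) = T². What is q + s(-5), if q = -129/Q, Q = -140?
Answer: 3629/140 ≈ 25.921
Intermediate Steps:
q = 129/140 (q = -129/(-140) = -129*(-1/140) = 129/140 ≈ 0.92143)
q + s(-5) = 129/140 + (-5)² = 129/140 + 25 = 3629/140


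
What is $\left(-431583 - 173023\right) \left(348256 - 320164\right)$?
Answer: $-16984591752$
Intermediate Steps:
$\left(-431583 - 173023\right) \left(348256 - 320164\right) = \left(-604606\right) 28092 = -16984591752$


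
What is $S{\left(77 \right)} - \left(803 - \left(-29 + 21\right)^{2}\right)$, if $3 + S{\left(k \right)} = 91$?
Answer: $-651$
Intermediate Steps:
$S{\left(k \right)} = 88$ ($S{\left(k \right)} = -3 + 91 = 88$)
$S{\left(77 \right)} - \left(803 - \left(-29 + 21\right)^{2}\right) = 88 - \left(803 - \left(-29 + 21\right)^{2}\right) = 88 - \left(803 - \left(-8\right)^{2}\right) = 88 - \left(803 - 64\right) = 88 - 739 = -651$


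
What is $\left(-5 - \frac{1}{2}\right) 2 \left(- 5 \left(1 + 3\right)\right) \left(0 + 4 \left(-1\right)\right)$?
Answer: $-880$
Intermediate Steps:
$\left(-5 - \frac{1}{2}\right) 2 \left(- 5 \left(1 + 3\right)\right) \left(0 + 4 \left(-1\right)\right) = \left(-5 - \frac{1}{2}\right) 2 \left(\left(-5\right) 4\right) \left(0 - 4\right) = \left(-5 - \frac{1}{2}\right) 2 \left(-20\right) \left(-4\right) = \left(- \frac{11}{2}\right) 2 \left(-20\right) \left(-4\right) = \left(-11\right) \left(-20\right) \left(-4\right) = 220 \left(-4\right) = -880$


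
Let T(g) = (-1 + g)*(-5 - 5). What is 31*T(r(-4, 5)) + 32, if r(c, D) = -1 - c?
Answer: -588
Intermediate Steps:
T(g) = 10 - 10*g (T(g) = (-1 + g)*(-10) = 10 - 10*g)
31*T(r(-4, 5)) + 32 = 31*(10 - 10*(-1 - 1*(-4))) + 32 = 31*(10 - 10*(-1 + 4)) + 32 = 31*(10 - 10*3) + 32 = 31*(10 - 30) + 32 = 31*(-20) + 32 = -620 + 32 = -588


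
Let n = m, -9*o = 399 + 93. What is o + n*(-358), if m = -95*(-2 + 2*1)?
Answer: -164/3 ≈ -54.667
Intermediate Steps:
o = -164/3 (o = -(399 + 93)/9 = -⅑*492 = -164/3 ≈ -54.667)
m = 0 (m = -95*(-2 + 2) = -95*0 = 0)
n = 0
o + n*(-358) = -164/3 + 0*(-358) = -164/3 + 0 = -164/3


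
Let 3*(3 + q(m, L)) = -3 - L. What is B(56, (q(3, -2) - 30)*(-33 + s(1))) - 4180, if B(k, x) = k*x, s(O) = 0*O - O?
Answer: 177860/3 ≈ 59287.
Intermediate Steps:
q(m, L) = -4 - L/3 (q(m, L) = -3 + (-3 - L)/3 = -3 + (-1 - L/3) = -4 - L/3)
s(O) = -O (s(O) = 0 - O = -O)
B(56, (q(3, -2) - 30)*(-33 + s(1))) - 4180 = 56*(((-4 - 1/3*(-2)) - 30)*(-33 - 1*1)) - 4180 = 56*(((-4 + 2/3) - 30)*(-33 - 1)) - 4180 = 56*((-10/3 - 30)*(-34)) - 4180 = 56*(-100/3*(-34)) - 4180 = 56*(3400/3) - 4180 = 190400/3 - 4180 = 177860/3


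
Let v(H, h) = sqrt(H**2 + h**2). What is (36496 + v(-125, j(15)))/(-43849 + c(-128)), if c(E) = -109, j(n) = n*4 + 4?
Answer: -18248/21979 - sqrt(19721)/43958 ≈ -0.83344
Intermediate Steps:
j(n) = 4 + 4*n (j(n) = 4*n + 4 = 4 + 4*n)
(36496 + v(-125, j(15)))/(-43849 + c(-128)) = (36496 + sqrt((-125)**2 + (4 + 4*15)**2))/(-43849 - 109) = (36496 + sqrt(15625 + (4 + 60)**2))/(-43958) = (36496 + sqrt(15625 + 64**2))*(-1/43958) = (36496 + sqrt(15625 + 4096))*(-1/43958) = (36496 + sqrt(19721))*(-1/43958) = -18248/21979 - sqrt(19721)/43958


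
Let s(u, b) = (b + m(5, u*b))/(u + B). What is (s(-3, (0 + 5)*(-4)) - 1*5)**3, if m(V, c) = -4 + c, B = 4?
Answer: 29791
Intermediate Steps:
s(u, b) = (-4 + b + b*u)/(4 + u) (s(u, b) = (b + (-4 + u*b))/(u + 4) = (b + (-4 + b*u))/(4 + u) = (-4 + b + b*u)/(4 + u))
(s(-3, (0 + 5)*(-4)) - 1*5)**3 = ((-4 + (0 + 5)*(-4) + ((0 + 5)*(-4))*(-3))/(4 - 3) - 1*5)**3 = ((-4 + 5*(-4) + (5*(-4))*(-3))/1 - 5)**3 = (1*(-4 - 20 - 20*(-3)) - 5)**3 = (1*(-4 - 20 + 60) - 5)**3 = (1*36 - 5)**3 = (36 - 5)**3 = 31**3 = 29791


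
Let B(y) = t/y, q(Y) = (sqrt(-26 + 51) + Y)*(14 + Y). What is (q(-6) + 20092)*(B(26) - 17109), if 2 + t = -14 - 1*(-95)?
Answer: -4466229710/13 ≈ -3.4356e+8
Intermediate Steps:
t = 79 (t = -2 + (-14 - 1*(-95)) = -2 + (-14 + 95) = -2 + 81 = 79)
q(Y) = (5 + Y)*(14 + Y) (q(Y) = (sqrt(25) + Y)*(14 + Y) = (5 + Y)*(14 + Y))
B(y) = 79/y
(q(-6) + 20092)*(B(26) - 17109) = ((70 + (-6)**2 + 19*(-6)) + 20092)*(79/26 - 17109) = ((70 + 36 - 114) + 20092)*(79*(1/26) - 17109) = (-8 + 20092)*(79/26 - 17109) = 20084*(-444755/26) = -4466229710/13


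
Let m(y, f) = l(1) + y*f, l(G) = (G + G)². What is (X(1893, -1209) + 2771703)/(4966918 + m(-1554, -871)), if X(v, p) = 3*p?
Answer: 692019/1580114 ≈ 0.43795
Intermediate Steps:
l(G) = 4*G² (l(G) = (2*G)² = 4*G²)
m(y, f) = 4 + f*y (m(y, f) = 4*1² + y*f = 4*1 + f*y = 4 + f*y)
(X(1893, -1209) + 2771703)/(4966918 + m(-1554, -871)) = (3*(-1209) + 2771703)/(4966918 + (4 - 871*(-1554))) = (-3627 + 2771703)/(4966918 + (4 + 1353534)) = 2768076/(4966918 + 1353538) = 2768076/6320456 = 2768076*(1/6320456) = 692019/1580114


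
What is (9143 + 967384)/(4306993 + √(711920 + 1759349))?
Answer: 467321661479/2061131803420 - 108503*√2471269/2061131803420 ≈ 0.22665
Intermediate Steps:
(9143 + 967384)/(4306993 + √(711920 + 1759349)) = 976527/(4306993 + √2471269)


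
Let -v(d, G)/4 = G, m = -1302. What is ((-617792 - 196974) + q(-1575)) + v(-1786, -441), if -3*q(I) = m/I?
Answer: -182925512/225 ≈ -8.1300e+5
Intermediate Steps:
v(d, G) = -4*G
q(I) = 434/I (q(I) = -(-434)/I = 434/I)
((-617792 - 196974) + q(-1575)) + v(-1786, -441) = ((-617792 - 196974) + 434/(-1575)) - 4*(-441) = (-814766 + 434*(-1/1575)) + 1764 = (-814766 - 62/225) + 1764 = -183322412/225 + 1764 = -182925512/225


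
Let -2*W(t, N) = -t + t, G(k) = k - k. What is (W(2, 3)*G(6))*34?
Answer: 0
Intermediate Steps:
G(k) = 0
W(t, N) = 0 (W(t, N) = -(-t + t)/2 = -½*0 = 0)
(W(2, 3)*G(6))*34 = (0*0)*34 = 0*34 = 0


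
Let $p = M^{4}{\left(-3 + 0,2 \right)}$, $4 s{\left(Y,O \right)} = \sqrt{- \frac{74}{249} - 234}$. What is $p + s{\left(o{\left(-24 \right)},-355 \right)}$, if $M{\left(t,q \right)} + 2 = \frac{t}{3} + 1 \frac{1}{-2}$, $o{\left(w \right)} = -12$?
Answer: $\frac{2401}{16} + \frac{i \sqrt{3631665}}{498} \approx 150.06 + 3.8267 i$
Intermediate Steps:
$s{\left(Y,O \right)} = \frac{i \sqrt{3631665}}{498}$ ($s{\left(Y,O \right)} = \frac{\sqrt{- \frac{74}{249} - 234}}{4} = \frac{\sqrt{- \frac{58340}{249}}}{4} = \frac{\frac{2}{249} i \sqrt{3631665}}{4} = \frac{i \sqrt{3631665}}{498}$)
$M{\left(t,q \right)} = - \frac{5}{2} + \frac{t}{3}$ ($M{\left(t,q \right)} = -2 + \left(\frac{t}{3} + 1 \frac{1}{-2}\right) = -2 + \left(t \frac{1}{3} + 1 \left(- \frac{1}{2}\right)\right) = -2 + \left(\frac{t}{3} - \frac{1}{2}\right) = -2 + \left(- \frac{1}{2} + \frac{t}{3}\right) = - \frac{5}{2} + \frac{t}{3}$)
$p = \frac{2401}{16}$ ($p = \left(- \frac{5}{2} + \frac{-3 + 0}{3}\right)^{4} = \left(- \frac{5}{2} + \frac{1}{3} \left(-3\right)\right)^{4} = \left(- \frac{5}{2} - 1\right)^{4} = \left(- \frac{7}{2}\right)^{4} = \frac{2401}{16} \approx 150.06$)
$p + s{\left(o{\left(-24 \right)},-355 \right)} = \frac{2401}{16} + \frac{i \sqrt{3631665}}{498}$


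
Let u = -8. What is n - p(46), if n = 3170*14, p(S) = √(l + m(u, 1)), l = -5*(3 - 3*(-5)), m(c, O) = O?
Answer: 44380 - I*√89 ≈ 44380.0 - 9.434*I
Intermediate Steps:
l = -90 (l = -5*(3 + 15) = -5*18 = -90)
p(S) = I*√89 (p(S) = √(-90 + 1) = √(-89) = I*√89)
n = 44380
n - p(46) = 44380 - I*√89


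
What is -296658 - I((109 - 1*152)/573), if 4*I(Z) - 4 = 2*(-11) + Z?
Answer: -679929779/2292 ≈ -2.9665e+5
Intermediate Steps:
I(Z) = -9/2 + Z/4 (I(Z) = 1 + (2*(-11) + Z)/4 = 1 + (-22 + Z)/4 = 1 + (-11/2 + Z/4) = -9/2 + Z/4)
-296658 - I((109 - 1*152)/573) = -296658 - (-9/2 + ((109 - 1*152)/573)/4) = -296658 - (-9/2 + ((109 - 152)*(1/573))/4) = -296658 - (-9/2 + (-43*1/573)/4) = -296658 - (-9/2 + (¼)*(-43/573)) = -296658 - (-9/2 - 43/2292) = -296658 - 1*(-10357/2292) = -296658 + 10357/2292 = -679929779/2292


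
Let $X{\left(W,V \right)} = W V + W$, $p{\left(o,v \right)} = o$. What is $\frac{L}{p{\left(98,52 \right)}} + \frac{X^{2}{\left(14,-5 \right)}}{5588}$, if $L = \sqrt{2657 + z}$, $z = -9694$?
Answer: $\frac{784}{1397} + \frac{i \sqrt{7037}}{98} \approx 0.5612 + 0.85599 i$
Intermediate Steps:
$X{\left(W,V \right)} = W + V W$ ($X{\left(W,V \right)} = V W + W = W + V W$)
$L = i \sqrt{7037}$ ($L = \sqrt{2657 - 9694} = \sqrt{-7037} = i \sqrt{7037} \approx 83.887 i$)
$\frac{L}{p{\left(98,52 \right)}} + \frac{X^{2}{\left(14,-5 \right)}}{5588} = \frac{i \sqrt{7037}}{98} + \frac{\left(14 \left(1 - 5\right)\right)^{2}}{5588} = i \sqrt{7037} \cdot \frac{1}{98} + \left(14 \left(-4\right)\right)^{2} \cdot \frac{1}{5588} = \frac{i \sqrt{7037}}{98} + \left(-56\right)^{2} \cdot \frac{1}{5588} = \frac{i \sqrt{7037}}{98} + 3136 \cdot \frac{1}{5588} = \frac{i \sqrt{7037}}{98} + \frac{784}{1397} = \frac{784}{1397} + \frac{i \sqrt{7037}}{98}$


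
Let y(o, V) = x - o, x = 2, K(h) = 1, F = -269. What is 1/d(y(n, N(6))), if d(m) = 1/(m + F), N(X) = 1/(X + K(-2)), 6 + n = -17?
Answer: -244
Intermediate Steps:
n = -23 (n = -6 - 17 = -23)
N(X) = 1/(1 + X) (N(X) = 1/(X + 1) = 1/(1 + X))
y(o, V) = 2 - o
d(m) = 1/(-269 + m) (d(m) = 1/(m - 269) = 1/(-269 + m))
1/d(y(n, N(6))) = 1/(1/(-269 + (2 - 1*(-23)))) = 1/(1/(-269 + (2 + 23))) = 1/(1/(-269 + 25)) = 1/(1/(-244)) = 1/(-1/244) = -244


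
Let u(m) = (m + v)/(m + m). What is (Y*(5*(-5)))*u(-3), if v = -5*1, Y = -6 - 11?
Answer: 1700/3 ≈ 566.67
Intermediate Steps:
Y = -17
v = -5
u(m) = (-5 + m)/(2*m) (u(m) = (m - 5)/(m + m) = (-5 + m)/((2*m)) = (-5 + m)*(1/(2*m)) = (-5 + m)/(2*m))
(Y*(5*(-5)))*u(-3) = (-85*(-5))*((½)*(-5 - 3)/(-3)) = (-17*(-25))*((½)*(-⅓)*(-8)) = 425*(4/3) = 1700/3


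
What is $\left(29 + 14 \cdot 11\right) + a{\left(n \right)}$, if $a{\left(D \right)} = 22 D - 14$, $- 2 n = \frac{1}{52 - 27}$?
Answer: $\frac{4214}{25} \approx 168.56$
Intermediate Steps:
$n = - \frac{1}{50}$ ($n = - \frac{1}{2 \left(52 - 27\right)} = - \frac{1}{2 \cdot 25} = \left(- \frac{1}{2}\right) \frac{1}{25} = - \frac{1}{50} \approx -0.02$)
$a{\left(D \right)} = -14 + 22 D$
$\left(29 + 14 \cdot 11\right) + a{\left(n \right)} = \left(29 + 14 \cdot 11\right) + \left(-14 + 22 \left(- \frac{1}{50}\right)\right) = \left(29 + 154\right) - \frac{361}{25} = 183 - \frac{361}{25} = \frac{4214}{25}$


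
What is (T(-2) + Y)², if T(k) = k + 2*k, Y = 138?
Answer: 17424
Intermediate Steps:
T(k) = 3*k
(T(-2) + Y)² = (3*(-2) + 138)² = (-6 + 138)² = 132² = 17424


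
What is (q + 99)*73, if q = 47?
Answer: 10658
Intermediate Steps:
(q + 99)*73 = (47 + 99)*73 = 146*73 = 10658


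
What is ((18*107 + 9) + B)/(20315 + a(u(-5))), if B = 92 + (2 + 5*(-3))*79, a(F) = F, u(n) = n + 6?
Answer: 250/5079 ≈ 0.049222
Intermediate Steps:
u(n) = 6 + n
B = -935 (B = 92 + (2 - 15)*79 = 92 - 13*79 = 92 - 1027 = -935)
((18*107 + 9) + B)/(20315 + a(u(-5))) = ((18*107 + 9) - 935)/(20315 + (6 - 5)) = ((1926 + 9) - 935)/(20315 + 1) = (1935 - 935)/20316 = 1000*(1/20316) = 250/5079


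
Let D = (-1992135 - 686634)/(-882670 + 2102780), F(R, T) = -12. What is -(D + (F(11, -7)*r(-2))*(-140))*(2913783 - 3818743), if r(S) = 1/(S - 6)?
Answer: -23429583537024/122011 ≈ -1.9203e+8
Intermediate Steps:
r(S) = 1/(-6 + S)
D = -2678769/1220110 ≈ -2.1955
-(D + (F(11, -7)*r(-2))*(-140))*(2913783 - 3818743) = -(-2678769/1220110 - 12/(-6 - 2)*(-140))*(2913783 - 3818743) = -(-2678769/1220110 - 12/(-8)*(-140))*(-904960) = -(-2678769/1220110 - 12*(-⅛)*(-140))*(-904960) = -(-2678769/1220110 + (3/2)*(-140))*(-904960) = -(-2678769/1220110 - 210)*(-904960) = -(-258901869)*(-904960)/1220110 = -1*23429583537024/122011 = -23429583537024/122011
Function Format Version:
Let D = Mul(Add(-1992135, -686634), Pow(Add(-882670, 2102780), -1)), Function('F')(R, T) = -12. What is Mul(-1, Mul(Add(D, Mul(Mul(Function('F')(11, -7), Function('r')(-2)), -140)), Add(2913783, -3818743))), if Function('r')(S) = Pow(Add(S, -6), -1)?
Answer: Rational(-23429583537024, 122011) ≈ -1.9203e+8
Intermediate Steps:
Function('r')(S) = Pow(Add(-6, S), -1)
D = Rational(-2678769, 1220110) (D = Mul(-2678769, Pow(1220110, -1)) = Mul(-2678769, Rational(1, 1220110)) = Rational(-2678769, 1220110) ≈ -2.1955)
Mul(-1, Mul(Add(D, Mul(Mul(Function('F')(11, -7), Function('r')(-2)), -140)), Add(2913783, -3818743))) = Mul(-1, Mul(Add(Rational(-2678769, 1220110), Mul(Mul(-12, Pow(Add(-6, -2), -1)), -140)), Add(2913783, -3818743))) = Mul(-1, Mul(Add(Rational(-2678769, 1220110), Mul(Mul(-12, Pow(-8, -1)), -140)), -904960)) = Mul(-1, Mul(Add(Rational(-2678769, 1220110), Mul(Mul(-12, Rational(-1, 8)), -140)), -904960)) = Mul(-1, Mul(Add(Rational(-2678769, 1220110), Mul(Rational(3, 2), -140)), -904960)) = Mul(-1, Mul(Add(Rational(-2678769, 1220110), -210), -904960)) = Mul(-1, Mul(Rational(-258901869, 1220110), -904960)) = Mul(-1, Rational(23429583537024, 122011)) = Rational(-23429583537024, 122011)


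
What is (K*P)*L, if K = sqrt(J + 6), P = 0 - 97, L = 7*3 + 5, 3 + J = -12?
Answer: -7566*I ≈ -7566.0*I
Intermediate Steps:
J = -15 (J = -3 - 12 = -15)
L = 26 (L = 21 + 5 = 26)
P = -97
K = 3*I (K = sqrt(-15 + 6) = sqrt(-9) = 3*I ≈ 3.0*I)
(K*P)*L = ((3*I)*(-97))*26 = -291*I*26 = -7566*I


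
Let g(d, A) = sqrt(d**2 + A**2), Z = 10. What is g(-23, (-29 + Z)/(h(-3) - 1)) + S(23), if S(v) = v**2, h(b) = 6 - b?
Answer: 529 + sqrt(34217)/8 ≈ 552.12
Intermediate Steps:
g(d, A) = sqrt(A**2 + d**2)
g(-23, (-29 + Z)/(h(-3) - 1)) + S(23) = sqrt(((-29 + 10)/((6 - 1*(-3)) - 1))**2 + (-23)**2) + 23**2 = sqrt((-19/((6 + 3) - 1))**2 + 529) + 529 = sqrt((-19/(9 - 1))**2 + 529) + 529 = sqrt((-19/8)**2 + 529) + 529 = sqrt(361/64 + 529) + 529 = sqrt(34217/64) + 529 = sqrt(34217)/8 + 529 = 529 + sqrt(34217)/8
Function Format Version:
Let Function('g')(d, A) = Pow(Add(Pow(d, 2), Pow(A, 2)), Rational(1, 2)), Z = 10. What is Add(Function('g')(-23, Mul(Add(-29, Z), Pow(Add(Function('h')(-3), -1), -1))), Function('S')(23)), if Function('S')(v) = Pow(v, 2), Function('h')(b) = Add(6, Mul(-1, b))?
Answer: Add(529, Mul(Rational(1, 8), Pow(34217, Rational(1, 2)))) ≈ 552.12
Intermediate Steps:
Function('g')(d, A) = Pow(Add(Pow(A, 2), Pow(d, 2)), Rational(1, 2))
Add(Function('g')(-23, Mul(Add(-29, Z), Pow(Add(Function('h')(-3), -1), -1))), Function('S')(23)) = Add(Pow(Add(Pow(Mul(Add(-29, 10), Pow(Add(Add(6, Mul(-1, -3)), -1), -1)), 2), Pow(-23, 2)), Rational(1, 2)), Pow(23, 2)) = Add(Pow(Add(Pow(Mul(-19, Pow(Add(Add(6, 3), -1), -1)), 2), 529), Rational(1, 2)), 529) = Add(Pow(Add(Pow(Mul(-19, Pow(Add(9, -1), -1)), 2), 529), Rational(1, 2)), 529) = Add(Pow(Add(Pow(Mul(-19, Pow(8, -1)), 2), 529), Rational(1, 2)), 529) = Add(Pow(Add(Pow(Mul(-19, Rational(1, 8)), 2), 529), Rational(1, 2)), 529) = Add(Pow(Add(Pow(Rational(-19, 8), 2), 529), Rational(1, 2)), 529) = Add(Pow(Add(Rational(361, 64), 529), Rational(1, 2)), 529) = Add(Pow(Rational(34217, 64), Rational(1, 2)), 529) = Add(Mul(Rational(1, 8), Pow(34217, Rational(1, 2))), 529) = Add(529, Mul(Rational(1, 8), Pow(34217, Rational(1, 2))))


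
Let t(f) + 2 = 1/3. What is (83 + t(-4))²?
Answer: 59536/9 ≈ 6615.1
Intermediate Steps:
t(f) = -5/3 (t(f) = -2 + 1/3 = -2 + ⅓ = -5/3)
(83 + t(-4))² = (83 - 5/3)² = (244/3)² = 59536/9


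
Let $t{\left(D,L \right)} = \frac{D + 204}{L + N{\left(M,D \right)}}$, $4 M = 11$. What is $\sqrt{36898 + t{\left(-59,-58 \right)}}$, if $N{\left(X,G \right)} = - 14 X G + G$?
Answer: $\frac{2 \sqrt{171276040887}}{4309} \approx 192.09$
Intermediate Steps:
$M = \frac{11}{4}$ ($M = \frac{1}{4} \cdot 11 = \frac{11}{4} \approx 2.75$)
$N{\left(X,G \right)} = G - 14 G X$ ($N{\left(X,G \right)} = - 14 G X + G = G - 14 G X$)
$t{\left(D,L \right)} = \frac{204 + D}{L - \frac{75 D}{2}}$ ($t{\left(D,L \right)} = \frac{D + 204}{L + D \left(1 - \frac{77}{2}\right)} = \frac{204 + D}{L + D \left(1 - \frac{77}{2}\right)} = \frac{204 + D}{L + D \left(- \frac{75}{2}\right)} = \frac{204 + D}{L - \frac{75 D}{2}}$)
$\sqrt{36898 + t{\left(-59,-58 \right)}} = \sqrt{36898 + \frac{2 \left(-204 - -59\right)}{\left(-2\right) \left(-58\right) + 75 \left(-59\right)}} = \sqrt{36898 + \frac{2 \left(-204 + 59\right)}{116 - 4425}} = \sqrt{36898 + 2 \frac{1}{-4309} \left(-145\right)} = \sqrt{36898 + 2 \left(- \frac{1}{4309}\right) \left(-145\right)} = \sqrt{36898 + \frac{290}{4309}} = \sqrt{\frac{158993772}{4309}} = \frac{2 \sqrt{171276040887}}{4309}$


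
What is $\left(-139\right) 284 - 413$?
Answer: $-39889$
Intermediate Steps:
$\left(-139\right) 284 - 413 = -39476 - 413 = -39889$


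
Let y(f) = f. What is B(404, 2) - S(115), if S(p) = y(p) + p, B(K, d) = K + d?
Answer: 176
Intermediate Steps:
S(p) = 2*p (S(p) = p + p = 2*p)
B(404, 2) - S(115) = (404 + 2) - 2*115 = 406 - 1*230 = 406 - 230 = 176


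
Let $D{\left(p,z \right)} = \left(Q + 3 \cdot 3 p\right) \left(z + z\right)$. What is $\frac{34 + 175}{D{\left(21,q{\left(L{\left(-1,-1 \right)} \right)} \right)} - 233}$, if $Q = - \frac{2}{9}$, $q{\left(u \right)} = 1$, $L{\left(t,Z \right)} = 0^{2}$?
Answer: $\frac{1881}{1301} \approx 1.4458$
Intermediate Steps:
$L{\left(t,Z \right)} = 0$
$Q = - \frac{2}{9}$ ($Q = \left(-2\right) \frac{1}{9} = - \frac{2}{9} \approx -0.22222$)
$D{\left(p,z \right)} = 2 z \left(- \frac{2}{9} + 9 p\right)$ ($D{\left(p,z \right)} = \left(- \frac{2}{9} + 3 \cdot 3 p\right) \left(z + z\right) = \left(- \frac{2}{9} + 9 p\right) 2 z = 2 z \left(- \frac{2}{9} + 9 p\right)$)
$\frac{34 + 175}{D{\left(21,q{\left(L{\left(-1,-1 \right)} \right)} \right)} - 233} = \frac{34 + 175}{\frac{2}{9} \cdot 1 \left(-2 + 81 \cdot 21\right) - 233} = \frac{209}{\frac{2}{9} \cdot 1 \left(-2 + 1701\right) - 233} = \frac{209}{\frac{2}{9} \cdot 1 \cdot 1699 - 233} = \frac{209}{\frac{3398}{9} - 233} = \frac{209}{\frac{1301}{9}} = 209 \cdot \frac{9}{1301} = \frac{1881}{1301}$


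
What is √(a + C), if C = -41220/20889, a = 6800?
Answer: 2*√9155312155/2321 ≈ 82.450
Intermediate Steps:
C = -4580/2321 (C = -41220*1/20889 = -4580/2321 ≈ -1.9733)
√(a + C) = √(6800 - 4580/2321) = √(15778220/2321) = 2*√9155312155/2321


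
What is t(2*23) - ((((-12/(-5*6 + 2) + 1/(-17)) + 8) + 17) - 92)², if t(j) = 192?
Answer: -60150129/14161 ≈ -4247.6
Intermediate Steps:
t(2*23) - ((((-12/(-5*6 + 2) + 1/(-17)) + 8) + 17) - 92)² = 192 - ((((-12/(-5*6 + 2) + 1/(-17)) + 8) + 17) - 92)² = 192 - ((((-12/(-30 + 2) + 1*(-1/17)) + 8) + 17) - 92)² = 192 - ((((-12/(-28) - 1/17) + 8) + 17) - 92)² = 192 - ((((-12*(-1/28) - 1/17) + 8) + 17) - 92)² = 192 - ((((3/7 - 1/17) + 8) + 17) - 92)² = 192 - (((44/119 + 8) + 17) - 92)² = 192 - ((996/119 + 17) - 92)² = 192 - (3019/119 - 92)² = 192 - (-7929/119)² = 192 - 1*62869041/14161 = 192 - 62869041/14161 = -60150129/14161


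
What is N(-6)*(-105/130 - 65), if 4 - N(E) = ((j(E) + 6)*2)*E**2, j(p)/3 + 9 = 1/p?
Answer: -1327736/13 ≈ -1.0213e+5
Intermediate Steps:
j(p) = -27 + 3/p
N(E) = 4 - E**2*(-42 + 6/E) (N(E) = 4 - ((-27 + 3/E) + 6)*2*E**2 = 4 - (-21 + 3/E)*2*E**2 = 4 - (-42 + 6/E)*E**2 = 4 - E**2*(-42 + 6/E))
N(-6)*(-105/130 - 65) = (4 - 6*(-6) + 42*(-6)**2)*(-105/130 - 65) = (4 + 36 + 42*36)*(-105*1/130 - 65) = (4 + 36 + 1512)*(-21/26 - 65) = 1552*(-1711/26) = -1327736/13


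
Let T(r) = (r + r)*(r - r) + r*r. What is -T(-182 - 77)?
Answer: -67081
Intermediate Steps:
T(r) = r² (T(r) = (2*r)*0 + r² = 0 + r² = r²)
-T(-182 - 77) = -(-182 - 77)² = -1*(-259)² = -1*67081 = -67081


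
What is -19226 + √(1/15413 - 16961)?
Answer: -19226 + 2*I*√1007316198849/15413 ≈ -19226.0 + 130.23*I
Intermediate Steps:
-19226 + √(1/15413 - 16961) = -19226 + √(-261419892/15413) = -19226 + 2*I*√1007316198849/15413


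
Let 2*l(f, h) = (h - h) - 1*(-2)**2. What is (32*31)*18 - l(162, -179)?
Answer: 17858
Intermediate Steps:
l(f, h) = -2 (l(f, h) = ((h - h) - 1*(-2)**2)/2 = (0 - 1*4)/2 = (0 - 4)/2 = (1/2)*(-4) = -2)
(32*31)*18 - l(162, -179) = (32*31)*18 - 1*(-2) = 992*18 + 2 = 17856 + 2 = 17858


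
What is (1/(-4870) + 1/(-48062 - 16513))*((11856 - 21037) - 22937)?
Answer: 74347817/10482675 ≈ 7.0924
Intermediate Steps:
(1/(-4870) + 1/(-48062 - 16513))*((11856 - 21037) - 22937) = (-1/4870 + 1/(-64575))*(-9181 - 22937) = (-1/4870 - 1/64575)*(-32118) = -13889/62896050*(-32118) = 74347817/10482675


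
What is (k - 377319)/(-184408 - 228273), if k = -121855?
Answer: 499174/412681 ≈ 1.2096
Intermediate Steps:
(k - 377319)/(-184408 - 228273) = (-121855 - 377319)/(-184408 - 228273) = -499174/(-412681) = -499174*(-1/412681) = 499174/412681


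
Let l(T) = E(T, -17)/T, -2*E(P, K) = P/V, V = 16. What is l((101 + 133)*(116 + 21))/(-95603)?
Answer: 1/3059296 ≈ 3.2687e-7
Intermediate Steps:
E(P, K) = -P/32 (E(P, K) = -P/(2*16) = -P/32)
l(T) = -1/32 (l(T) = (-T/32)/T = -1/32)
l((101 + 133)*(116 + 21))/(-95603) = -1/32/(-95603) = -1/32*(-1/95603) = 1/3059296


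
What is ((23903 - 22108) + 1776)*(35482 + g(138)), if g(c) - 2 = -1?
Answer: 126709793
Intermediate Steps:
g(c) = 1 (g(c) = 2 - 1 = 1)
((23903 - 22108) + 1776)*(35482 + g(138)) = ((23903 - 22108) + 1776)*(35482 + 1) = (1795 + 1776)*35483 = 3571*35483 = 126709793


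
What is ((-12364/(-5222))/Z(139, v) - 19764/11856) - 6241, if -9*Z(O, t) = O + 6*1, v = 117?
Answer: -2335136174569/374051860 ≈ -6242.8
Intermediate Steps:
Z(O, t) = -⅔ - O/9 (Z(O, t) = -(O + 6*1)/9 = -(O + 6)/9 = -(6 + O)/9 = -⅔ - O/9)
((-12364/(-5222))/Z(139, v) - 19764/11856) - 6241 = ((-12364/(-5222))/(-⅔ - ⅑*139) - 19764/11856) - 6241 = ((-12364*(-1/5222))/(-⅔ - 139/9) - 19764*1/11856) - 6241 = (6182/(2611*(-145/9)) - 1647/988) - 6241 = ((6182/2611)*(-9/145) - 1647/988) - 6241 = (-55638/378595 - 1647/988) - 6241 = -678516309/374051860 - 6241 = -2335136174569/374051860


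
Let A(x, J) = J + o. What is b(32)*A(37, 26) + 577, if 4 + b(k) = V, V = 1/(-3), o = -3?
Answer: 1432/3 ≈ 477.33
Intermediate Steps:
V = -⅓ ≈ -0.33333
A(x, J) = -3 + J (A(x, J) = J - 3 = -3 + J)
b(k) = -13/3 (b(k) = -4 - ⅓ = -13/3)
b(32)*A(37, 26) + 577 = -13*(-3 + 26)/3 + 577 = -13/3*23 + 577 = -299/3 + 577 = 1432/3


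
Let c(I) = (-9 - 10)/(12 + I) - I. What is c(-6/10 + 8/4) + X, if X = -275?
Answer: -93069/335 ≈ -277.82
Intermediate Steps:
c(I) = -I - 19/(12 + I) (c(I) = -19/(12 + I) - I = -I - 19/(12 + I))
c(-6/10 + 8/4) + X = (-19 - (-6/10 + 8/4)² - 12*(-6/10 + 8/4))/(12 + (-6/10 + 8/4)) - 275 = (-19 - (-6*⅒ + 8*(¼))² - 12*(-6*⅒ + 8*(¼)))/(12 + (-6*⅒ + 8*(¼))) - 275 = (-19 - (-⅗ + 2)² - 12*(-⅗ + 2))/(12 + (-⅗ + 2)) - 275 = (-19 - (7/5)² - 12*7/5)/(12 + 7/5) - 275 = (-19 - 1*49/25 - 84/5)/(67/5) - 275 = 5*(-19 - 49/25 - 84/5)/67 - 275 = (5/67)*(-944/25) - 275 = -944/335 - 275 = -93069/335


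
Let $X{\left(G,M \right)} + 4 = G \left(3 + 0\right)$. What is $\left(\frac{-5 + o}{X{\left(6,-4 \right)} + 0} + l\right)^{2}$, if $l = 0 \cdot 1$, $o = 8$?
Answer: $\frac{9}{196} \approx 0.045918$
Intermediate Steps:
$X{\left(G,M \right)} = -4 + 3 G$ ($X{\left(G,M \right)} = -4 + G \left(3 + 0\right) = -4 + G 3 = -4 + 3 G$)
$l = 0$
$\left(\frac{-5 + o}{X{\left(6,-4 \right)} + 0} + l\right)^{2} = \left(\frac{-5 + 8}{\left(-4 + 3 \cdot 6\right) + 0} + 0\right)^{2} = \left(\frac{3}{\left(-4 + 18\right) + 0} + 0\right)^{2} = \left(\frac{3}{14 + 0} + 0\right)^{2} = \left(\frac{3}{14} + 0\right)^{2} = \left(\frac{3}{14}\right)^{2} = \frac{9}{196}$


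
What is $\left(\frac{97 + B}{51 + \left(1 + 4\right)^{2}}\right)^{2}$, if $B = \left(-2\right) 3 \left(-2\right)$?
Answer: $\frac{11881}{5776} \approx 2.057$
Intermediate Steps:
$B = 12$ ($B = \left(-6\right) \left(-2\right) = 12$)
$\left(\frac{97 + B}{51 + \left(1 + 4\right)^{2}}\right)^{2} = \left(\frac{97 + 12}{51 + \left(1 + 4\right)^{2}}\right)^{2} = \left(\frac{109}{51 + 5^{2}}\right)^{2} = \left(\frac{109}{51 + 25}\right)^{2} = \left(\frac{109}{76}\right)^{2} = \frac{11881}{5776}$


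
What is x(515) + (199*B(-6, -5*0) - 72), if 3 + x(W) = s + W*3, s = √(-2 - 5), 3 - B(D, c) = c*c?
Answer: 2067 + I*√7 ≈ 2067.0 + 2.6458*I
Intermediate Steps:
B(D, c) = 3 - c² (B(D, c) = 3 - c*c = 3 - c²)
s = I*√7 (s = √(-7) = I*√7 ≈ 2.6458*I)
x(W) = -3 + 3*W + I*√7 (x(W) = -3 + (I*√7 + W*3) = -3 + (I*√7 + 3*W) = -3 + (3*W + I*√7) = -3 + 3*W + I*√7)
x(515) + (199*B(-6, -5*0) - 72) = (-3 + 3*515 + I*√7) + (199*(3 - (-5*0)²) - 72) = (-3 + 1545 + I*√7) + (199*(3 - 1*0²) - 72) = (1542 + I*√7) + (199*(3 - 1*0) - 72) = (1542 + I*√7) + (199*(3 + 0) - 72) = (1542 + I*√7) + (199*3 - 72) = (1542 + I*√7) + (597 - 72) = (1542 + I*√7) + 525 = 2067 + I*√7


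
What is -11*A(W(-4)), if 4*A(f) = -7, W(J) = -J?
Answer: 77/4 ≈ 19.250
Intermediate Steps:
A(f) = -7/4 (A(f) = (¼)*(-7) = -7/4)
-11*A(W(-4)) = -11*(-7/4) = 77/4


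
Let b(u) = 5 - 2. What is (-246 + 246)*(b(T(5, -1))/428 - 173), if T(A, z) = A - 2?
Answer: 0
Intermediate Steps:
T(A, z) = -2 + A
b(u) = 3
(-246 + 246)*(b(T(5, -1))/428 - 173) = (-246 + 246)*(3/428 - 173) = 0*(3*(1/428) - 173) = 0*(3/428 - 173) = 0*(-74041/428) = 0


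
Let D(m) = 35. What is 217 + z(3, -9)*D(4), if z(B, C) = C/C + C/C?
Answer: 287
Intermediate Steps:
z(B, C) = 2 (z(B, C) = 1 + 1 = 2)
217 + z(3, -9)*D(4) = 217 + 2*35 = 217 + 70 = 287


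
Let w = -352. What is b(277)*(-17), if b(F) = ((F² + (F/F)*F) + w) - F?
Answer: -1298409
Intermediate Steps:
b(F) = -352 + F² (b(F) = ((F² + (F/F)*F) - 352) - F = ((F² + 1*F) - 352) - F = ((F² + F) - 352) - F = ((F + F²) - 352) - F = (-352 + F + F²) - F = -352 + F²)
b(277)*(-17) = (-352 + 277²)*(-17) = (-352 + 76729)*(-17) = 76377*(-17) = -1298409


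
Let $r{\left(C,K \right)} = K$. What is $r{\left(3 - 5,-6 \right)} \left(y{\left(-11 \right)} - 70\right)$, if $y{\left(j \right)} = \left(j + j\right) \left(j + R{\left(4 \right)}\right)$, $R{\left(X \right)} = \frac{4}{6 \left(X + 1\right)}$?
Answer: $- \frac{5072}{5} \approx -1014.4$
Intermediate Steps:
$R{\left(X \right)} = \frac{4}{6 + 6 X}$ ($R{\left(X \right)} = \frac{4}{6 \left(1 + X\right)} = \frac{4}{6 + 6 X}$)
$y{\left(j \right)} = 2 j \left(\frac{2}{15} + j\right)$ ($y{\left(j \right)} = \left(j + j\right) \left(j + \frac{2}{3 \left(1 + 4\right)}\right) = 2 j \left(j + \frac{2}{3 \cdot 5}\right) = 2 j \left(j + \frac{2}{3} \cdot \frac{1}{5}\right) = 2 j \left(j + \frac{2}{15}\right) = 2 j \left(\frac{2}{15} + j\right)$)
$r{\left(3 - 5,-6 \right)} \left(y{\left(-11 \right)} - 70\right) = - 6 \left(\frac{2}{15} \left(-11\right) \left(2 + 15 \left(-11\right)\right) - 70\right) = - 6 \left(\frac{2}{15} \left(-11\right) \left(2 - 165\right) - 70\right) = - 6 \left(\frac{2}{15} \left(-11\right) \left(-163\right) - 70\right) = - 6 \left(\frac{3586}{15} - 70\right) = \left(-6\right) \frac{2536}{15} = - \frac{5072}{5}$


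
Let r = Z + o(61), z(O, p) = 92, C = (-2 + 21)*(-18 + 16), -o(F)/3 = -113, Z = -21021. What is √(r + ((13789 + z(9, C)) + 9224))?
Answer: √2423 ≈ 49.224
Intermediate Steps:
o(F) = 339 (o(F) = -3*(-113) = 339)
C = -38 (C = 19*(-2) = -38)
r = -20682 (r = -21021 + 339 = -20682)
√(r + ((13789 + z(9, C)) + 9224)) = √(-20682 + ((13789 + 92) + 9224)) = √(-20682 + (13881 + 9224)) = √(-20682 + 23105) = √2423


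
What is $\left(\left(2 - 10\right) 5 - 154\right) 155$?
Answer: $-30070$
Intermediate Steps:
$\left(\left(2 - 10\right) 5 - 154\right) 155 = \left(\left(-8\right) 5 - 154\right) 155 = \left(-40 - 154\right) 155 = \left(-194\right) 155 = -30070$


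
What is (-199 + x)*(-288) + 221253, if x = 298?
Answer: 192741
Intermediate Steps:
(-199 + x)*(-288) + 221253 = (-199 + 298)*(-288) + 221253 = 99*(-288) + 221253 = -28512 + 221253 = 192741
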